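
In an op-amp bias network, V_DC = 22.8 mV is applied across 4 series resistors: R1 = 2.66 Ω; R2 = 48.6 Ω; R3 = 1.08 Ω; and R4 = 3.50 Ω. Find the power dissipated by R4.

P ≈ 0.584 µW

The common current is I = 22.8/55.84 = 0.4083 mA.
P = I²R = 0.1667 × 3.50 = 0.5835 µW.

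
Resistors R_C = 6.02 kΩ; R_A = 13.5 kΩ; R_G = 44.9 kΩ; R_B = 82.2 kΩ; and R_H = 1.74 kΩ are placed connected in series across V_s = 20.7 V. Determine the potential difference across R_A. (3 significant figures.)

V ≈ 1.88 V

Series total: ΣR = 6.02 + 13.5 + 44.9 + 82.2 + 1.74 = 148.4 kΩ.
V = V_s · R/ΣR = 20.7 × 0.09099 = 1.884 V.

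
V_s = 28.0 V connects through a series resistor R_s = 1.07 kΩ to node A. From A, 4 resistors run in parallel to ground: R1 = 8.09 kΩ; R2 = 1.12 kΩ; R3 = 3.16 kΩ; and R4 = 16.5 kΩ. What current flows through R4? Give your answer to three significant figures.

I ≈ 0.681 mA

Parallel bank: R_p = 1/(1/8.09 + 1/1.12 + 1/3.16 + 1/16.5) = 0.7176 kΩ.
V_A = 28.0 × 0.7176/1.788 = 11.24 V.
Branch current I = V_A/R4 = 11.24/16.5 = 0.6812 mA.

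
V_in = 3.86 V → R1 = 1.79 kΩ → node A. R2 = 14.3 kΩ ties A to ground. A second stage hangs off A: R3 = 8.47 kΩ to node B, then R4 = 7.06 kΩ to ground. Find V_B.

V_B ≈ 1.41 V

The second stage (R3 + R4 = 15.53 kΩ) loads node A in parallel with R2.
R2 ‖ (R3+R4) = 7.445 kΩ.
V_A = 3.86 × 7.445/(1.79 + 7.445) = 3.112 V.
Then the unloaded second divider: V_B = V_A × R4/(R3+R4) = 3.112 × 0.4546 = 1.415 V.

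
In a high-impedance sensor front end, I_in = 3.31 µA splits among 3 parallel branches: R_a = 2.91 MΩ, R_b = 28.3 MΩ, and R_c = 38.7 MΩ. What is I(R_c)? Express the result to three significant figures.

Total conductance ΣG = 1/2.91 + 1/28.3 + 1/38.7 = 0.4048 (units of 1/MΩ).
By the current-divider rule, I = I_in · G_k/ΣG = 3.31 × 0.06383 = 0.2113 µA.

I ≈ 0.211 µA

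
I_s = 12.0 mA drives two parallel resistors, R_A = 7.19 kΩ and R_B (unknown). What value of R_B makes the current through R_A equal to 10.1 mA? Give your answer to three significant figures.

The fraction through R_A equals R_B/(R_A+R_B).
With f = 0.8417, R_B = R_A · f/(1−f) = 7.19 × 5.316 = 38.22 kΩ.

R_B ≈ 38.2 kΩ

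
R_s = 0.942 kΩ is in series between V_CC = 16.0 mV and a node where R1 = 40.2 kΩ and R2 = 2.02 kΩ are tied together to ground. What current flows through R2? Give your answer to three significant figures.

I ≈ 5.32 µA

Combine the parallel branches: R_p = (1/40.2 + 1/2.02)⁻¹ = 1.923 kΩ.
V_A = 16.0 × 1.923/2.865 = 10.74 mV.
Branch current I = V_A/R2 = 10.74/2.02 = 5.317 µA.
(Equivalently: I_total = 5.584 µA, then current-divider fraction G_k/ΣG = 0.9522.)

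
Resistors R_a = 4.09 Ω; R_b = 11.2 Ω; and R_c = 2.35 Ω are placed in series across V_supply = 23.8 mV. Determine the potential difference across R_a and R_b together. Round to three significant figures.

Series total: ΣR = 4.09 + 11.2 + 2.35 = 17.64 Ω.
R_{R_a..R_b} = 4.09 + 11.2 = 15.29 Ω.
Voltage divider: V = V_supply · (15.29 / 17.64) = 23.8 × 0.8668 = 20.63 mV.

V ≈ 20.6 mV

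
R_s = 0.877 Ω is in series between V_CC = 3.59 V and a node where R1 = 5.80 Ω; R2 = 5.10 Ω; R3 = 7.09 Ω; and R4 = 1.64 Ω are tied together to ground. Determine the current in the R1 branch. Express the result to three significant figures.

I ≈ 0.312 A

Parallel bank: R_p = 1/(1/5.80 + 1/5.10 + 1/7.09 + 1/1.64) = 0.8934 Ω.
V_A = 3.59 × 0.8934/1.770 = 1.812 V.
Branch current I = V_A/R1 = 1.812/5.80 = 0.3124 A.
(Check via current divider: I_total = 2.028 A; share G_k/ΣG = 0.1540 → same result.)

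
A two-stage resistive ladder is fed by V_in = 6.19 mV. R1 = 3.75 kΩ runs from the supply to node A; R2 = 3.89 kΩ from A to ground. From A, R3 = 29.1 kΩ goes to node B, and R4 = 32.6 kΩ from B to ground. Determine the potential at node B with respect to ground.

V_B ≈ 1.62 mV

Node A sees R2 in parallel with the series input of stage 2, R3 + R4 = 61.70 kΩ.
R2 ‖ (R3+R4) = 3.659 kΩ.
So V_A = 6.19 × 0.4939 = 3.057 mV.
Stage 2 is unloaded, so V_B = V_A · R4/(R3+R4) = 3.057 × 32.6/61.70 = 1.615 mV.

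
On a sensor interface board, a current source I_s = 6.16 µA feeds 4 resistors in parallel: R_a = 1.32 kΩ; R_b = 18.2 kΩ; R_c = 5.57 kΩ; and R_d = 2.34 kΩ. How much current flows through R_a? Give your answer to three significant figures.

Conductances: ΣG = 1/1.32 + 1/18.2 + 1/5.57 + 1/2.34 = 1.419 (1/kΩ).
By the current-divider rule, I = I_s · G_k/ΣG = 6.16 × 0.5337 = 3.288 µA.

I ≈ 3.29 µA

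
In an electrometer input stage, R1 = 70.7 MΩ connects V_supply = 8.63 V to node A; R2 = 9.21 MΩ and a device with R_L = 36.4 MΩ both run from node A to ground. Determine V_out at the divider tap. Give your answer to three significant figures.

The load sits in parallel with R2, giving an effective lower resistance R2' = R2·R_L/(R2+R_L) = 7.350 MΩ.
Then V_out = V_supply · R2'/(R1 + R2') = 8.63 × 7.350/78.05 = 0.8127 V.

V_out ≈ 0.813 V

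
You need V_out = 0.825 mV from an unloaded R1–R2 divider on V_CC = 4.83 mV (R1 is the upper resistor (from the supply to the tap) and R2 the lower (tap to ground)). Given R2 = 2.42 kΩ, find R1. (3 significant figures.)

V_out/V_CC = R2/(R1+R2) = 0.1708.
R1 = R2·(1/k − 1) = 2.42 × 4.855 = 11.75 kΩ.

R1 ≈ 11.7 kΩ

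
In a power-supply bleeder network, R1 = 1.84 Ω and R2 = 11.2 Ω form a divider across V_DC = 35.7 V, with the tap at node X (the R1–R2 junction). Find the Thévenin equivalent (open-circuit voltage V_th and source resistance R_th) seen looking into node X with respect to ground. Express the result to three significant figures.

With X open, the divider is unloaded: V_th = 35.7 × 11.2/13.04 = 30.66 V.
Looking into X with the source shorted: R_th = R1·R2/(R1+R2) = 1.840 × 11.2/13.04 = 1.580 Ω.

V_th ≈ 30.7 V, R_th ≈ 1.58 Ω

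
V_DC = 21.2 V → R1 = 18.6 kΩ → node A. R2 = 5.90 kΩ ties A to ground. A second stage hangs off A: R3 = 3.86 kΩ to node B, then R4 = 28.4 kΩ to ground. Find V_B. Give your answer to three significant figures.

V_B ≈ 3.95 V

Looking into the second stage from A: R3 + R4 = 32.26 kΩ appears in parallel with R2.
Effective lower resistance at A: R2 ‖ 32.26 = 4.988 kΩ.
First divider: V_A = V_DC · 4.988/(18.6 + 4.988) = 4.483 V.
Stage 2 is unloaded, so V_B = V_A · R4/(R3+R4) = 4.483 × 28.4/32.26 = 3.946 V.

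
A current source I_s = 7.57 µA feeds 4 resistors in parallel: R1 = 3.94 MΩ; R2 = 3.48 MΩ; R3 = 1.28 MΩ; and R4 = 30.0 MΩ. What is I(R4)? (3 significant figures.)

I ≈ 0.186 µA

Total conductance ΣG = 1/3.94 + 1/3.48 + 1/1.28 + 1/30.0 = 1.356 (units of 1/MΩ).
R4 takes the fraction G_k/ΣG = 0.03333/1.356 = 0.02459, so I = 7.57 × 0.02459 = 0.1861 µA.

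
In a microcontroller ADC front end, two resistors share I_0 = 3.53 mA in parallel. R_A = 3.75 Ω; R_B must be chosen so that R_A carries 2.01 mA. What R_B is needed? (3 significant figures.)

R_B ≈ 4.96 Ω

In a two-way split, I_A/I_0 = R_B/(R_A + R_B).
With f = 0.5694, R_B = R_A · f/(1−f) = 3.75 × 1.322 = 4.959 Ω.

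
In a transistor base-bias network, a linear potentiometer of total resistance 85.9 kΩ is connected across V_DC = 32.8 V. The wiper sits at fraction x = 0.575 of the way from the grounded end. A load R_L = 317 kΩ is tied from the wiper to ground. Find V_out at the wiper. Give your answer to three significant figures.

V_out ≈ 17.7 V

Lower segment x·R_p = 49.39 kΩ; upper segment (1−x)·R_p = 36.51 kΩ.
(x·R_p) ‖ R_L = 42.73 kΩ.
V_out = 32.8 × 42.73/(36.51 + 42.73) = 17.69 V.
(Unloaded: V_out = x·V_DC = 18.9 V.)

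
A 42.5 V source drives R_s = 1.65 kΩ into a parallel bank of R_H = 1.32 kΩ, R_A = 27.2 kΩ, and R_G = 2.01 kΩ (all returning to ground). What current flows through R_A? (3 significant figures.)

I ≈ 0.499 mA

Combine the parallel branches: R_p = (1/1.32 + 1/27.2 + 1/2.01)⁻¹ = 0.7741 kΩ.
V_A by voltage divider: V_A = 42.5 × 0.7741/(1.65 + 0.7741) = 13.57 V.
Branch current I = V_A/R_A = 13.57/27.2 = 0.4990 mA.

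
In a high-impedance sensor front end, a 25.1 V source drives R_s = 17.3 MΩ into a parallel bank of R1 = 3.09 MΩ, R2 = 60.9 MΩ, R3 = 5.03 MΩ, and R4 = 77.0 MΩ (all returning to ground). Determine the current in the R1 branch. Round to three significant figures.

Combine the parallel branches: R_p = (1/3.09 + 1/60.9 + 1/5.03 + 1/77.0)⁻¹ = 1.812 MΩ.
Node voltage V_A = V_s · R_p/(R_s + R_p) = 25.1 × 0.09482 = 2.380 V.
I(R1) = V_A / R1 = 2.380/3.09 = 0.7702 µA.
(Check via current divider: I_total = 1.313 µA; share G_k/ΣG = 0.5864 → same result.)

I ≈ 0.770 µA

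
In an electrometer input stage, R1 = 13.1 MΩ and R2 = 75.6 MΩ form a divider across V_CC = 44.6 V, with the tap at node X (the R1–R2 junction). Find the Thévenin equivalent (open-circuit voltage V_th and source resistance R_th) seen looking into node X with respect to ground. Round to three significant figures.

V_th ≈ 38.0 V, R_th ≈ 11.2 MΩ

V_th is the unloaded tap voltage: V_CC · R2/(R1+R2) = 44.6 × 0.8523 = 38.01 V.
Zeroing V_CC shorts the top of R1 to ground, so R_th = R1 ‖ R2 = 11.17 MΩ.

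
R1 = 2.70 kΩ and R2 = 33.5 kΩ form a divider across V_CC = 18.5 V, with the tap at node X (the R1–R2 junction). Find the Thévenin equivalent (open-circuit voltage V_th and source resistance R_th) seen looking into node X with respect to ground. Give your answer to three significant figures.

V_th ≈ 17.1 V, R_th ≈ 2.50 kΩ

With X open, the divider is unloaded: V_th = 18.5 × 33.5/36.20 = 17.12 V.
Looking into X with the source shorted: R_th = R1·R2/(R1+R2) = 2.700 × 33.5/36.20 = 2.499 kΩ.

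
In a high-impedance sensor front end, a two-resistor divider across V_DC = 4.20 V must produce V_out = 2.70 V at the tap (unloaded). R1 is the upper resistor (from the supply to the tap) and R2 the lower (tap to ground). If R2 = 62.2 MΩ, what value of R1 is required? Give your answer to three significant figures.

The divider ratio is R2/(R1+R2) = 2.70/4.20 = 0.6429.
R1 = R2·(1/k − 1) = 62.2 × 0.5556 = 34.56 MΩ.

R1 ≈ 34.6 MΩ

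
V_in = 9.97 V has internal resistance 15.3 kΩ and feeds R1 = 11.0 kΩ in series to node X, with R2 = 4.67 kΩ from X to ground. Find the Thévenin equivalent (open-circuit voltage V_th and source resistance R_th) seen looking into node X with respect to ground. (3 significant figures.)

V_th ≈ 1.50 V, R_th ≈ 3.97 kΩ

R1' = 15.3 + 11.0 = 26.30 kΩ (source resistance + R1).
Open-circuit (no load on X): V_th = V_in · R2/(R1' + R2) = 9.97 × 4.67/(26.30 + 4.67) = 1.503 V.
Looking into X with the source shorted: R_th = R1'·R2/(R1'+R2) = 26.30 × 4.67/30.97 = 3.966 kΩ.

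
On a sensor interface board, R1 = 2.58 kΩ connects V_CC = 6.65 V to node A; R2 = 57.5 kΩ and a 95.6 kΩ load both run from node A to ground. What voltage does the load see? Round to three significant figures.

V_out ≈ 6.20 V

The load sits in parallel with R2, giving an effective lower resistance R2' = R2·R_L/(R2+R_L) = 35.90 kΩ.
Voltage divider with the loaded lower leg: V_out = 6.65 × 35.90/(2.58 + 35.90) = 6.65 × 0.9330 = 6.204 V.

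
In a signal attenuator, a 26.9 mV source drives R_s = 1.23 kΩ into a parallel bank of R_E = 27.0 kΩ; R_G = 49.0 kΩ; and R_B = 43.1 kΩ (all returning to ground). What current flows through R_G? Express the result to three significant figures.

I ≈ 0.499 µA

Parallel bank: R_p = 1/(1/27.0 + 1/49.0 + 1/43.1) = 12.40 kΩ.
V_A = 26.9 × 12.40/13.63 = 24.47 mV.
I(R_G) = V_A / R_G = 24.47/49.0 = 0.4994 µA.
(Equivalently: I_total = 1.974 µA, then current-divider fraction G_k/ΣG = 0.2531.)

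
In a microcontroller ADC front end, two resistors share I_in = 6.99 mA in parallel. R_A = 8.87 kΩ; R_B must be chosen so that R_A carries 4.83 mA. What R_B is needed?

The fraction through R_A equals R_B/(R_A+R_B).
With f = 0.6910, R_B = R_A · f/(1−f) = 8.87 × 2.236 = 19.83 kΩ.

R_B ≈ 19.8 kΩ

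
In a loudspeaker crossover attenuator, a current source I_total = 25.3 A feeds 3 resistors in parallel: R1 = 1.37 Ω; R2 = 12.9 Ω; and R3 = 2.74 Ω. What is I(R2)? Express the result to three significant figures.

ΣG = 1/1.37 + 1/12.9 + 1/2.74 = 1.172.
By the current-divider rule, I = I_total · G_k/ΣG = 25.3 × 0.06612 = 1.673 A.

I ≈ 1.67 A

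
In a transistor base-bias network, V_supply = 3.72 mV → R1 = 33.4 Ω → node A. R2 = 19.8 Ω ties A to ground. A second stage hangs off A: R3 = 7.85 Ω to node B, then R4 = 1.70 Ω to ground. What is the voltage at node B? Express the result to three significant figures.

The second stage (R3 + R4 = 9.550 Ω) loads node A in parallel with R2.
R2 ‖ (R3+R4) = 6.443 Ω.
First divider: V_A = V_supply · 6.443/(33.4 + 6.443) = 0.6015 mV.
V_B = V_A × 0.1780 = 0.1071 mV.

V_B ≈ 0.107 mV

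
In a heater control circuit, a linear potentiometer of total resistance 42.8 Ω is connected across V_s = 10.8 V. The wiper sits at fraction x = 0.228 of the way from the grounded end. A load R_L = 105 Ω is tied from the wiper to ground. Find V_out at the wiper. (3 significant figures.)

Split the track: R_lower = x·R_p = 9.758 Ω, R_upper = (1−x)·R_p = 33.04 Ω.
Lower segment in parallel with the load: 9.758 ‖ 105 = 8.929 Ω.
Loaded-divider output: V_out = 10.8 × 0.2127 = 2.298 V.
(Unloaded: V_out = x·V_s = 2.46 V.)

V_out ≈ 2.30 V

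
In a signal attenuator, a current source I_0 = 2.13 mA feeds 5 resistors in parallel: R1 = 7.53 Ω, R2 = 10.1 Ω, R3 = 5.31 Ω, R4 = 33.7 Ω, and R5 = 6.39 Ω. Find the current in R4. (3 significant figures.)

I ≈ 0.104 mA

Conductances: ΣG = 1/7.53 + 1/10.1 + 1/5.31 + 1/33.7 + 1/6.39 = 0.6063 (1/Ω).
Current divider: I(R4) = I_0 · G_k/ΣG = 2.13 × (0.02967/0.6063) = 2.13 × 0.04894 = 0.1042 mA.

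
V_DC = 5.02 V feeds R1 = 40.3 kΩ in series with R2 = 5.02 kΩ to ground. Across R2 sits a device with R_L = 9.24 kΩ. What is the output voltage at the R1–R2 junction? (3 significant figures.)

R2 ‖ R_L = (5.02 × 9.24)/(5.02 + 9.24) = 3.253 kΩ.
Voltage divider with the loaded lower leg: V_out = 5.02 × 3.253/(40.3 + 3.253) = 5.02 × 0.07469 = 0.3749 V.
(Unloaded it would be 0.556 V; the load pulls it down.)

V_out ≈ 0.375 V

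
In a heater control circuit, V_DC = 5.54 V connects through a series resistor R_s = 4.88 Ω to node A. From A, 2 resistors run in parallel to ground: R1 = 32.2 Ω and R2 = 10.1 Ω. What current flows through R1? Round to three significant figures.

I ≈ 0.105 A

Equivalent of the parallel group: R_p = 7.688 Ω.
V_A = 5.54 × 7.688/12.57 = 3.389 V.
I(R1) = V_A / R1 = 3.389/32.2 = 0.1052 A.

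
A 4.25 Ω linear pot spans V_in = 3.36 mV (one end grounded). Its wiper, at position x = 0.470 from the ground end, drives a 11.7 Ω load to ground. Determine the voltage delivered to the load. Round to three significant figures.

The pot divides into 2.252 Ω above the wiper and 1.997 Ω below.
(x·R_p) ‖ R_L = 1.706 Ω.
Loaded-divider output: V_out = 3.36 × 0.4310 = 1.448 mV.

V_out ≈ 1.45 mV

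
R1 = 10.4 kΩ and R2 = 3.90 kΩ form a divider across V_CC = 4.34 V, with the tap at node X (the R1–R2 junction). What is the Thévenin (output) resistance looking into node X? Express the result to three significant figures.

R_th ≈ 2.84 kΩ

Zeroing V_CC shorts the top of R1 to ground, so R_th = R1 ‖ R2 = 2.836 kΩ.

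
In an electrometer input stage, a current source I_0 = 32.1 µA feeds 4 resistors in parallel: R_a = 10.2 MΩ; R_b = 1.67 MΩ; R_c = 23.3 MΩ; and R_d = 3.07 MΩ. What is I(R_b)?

I ≈ 18.0 µA

Total conductance ΣG = 1/10.2 + 1/1.67 + 1/23.3 + 1/3.07 = 1.065 (units of 1/MΩ).
Current divider: I(R_b) = I_0 · G_k/ΣG = 32.1 × (0.5988/1.065) = 32.1 × 0.5620 = 18.04 µA.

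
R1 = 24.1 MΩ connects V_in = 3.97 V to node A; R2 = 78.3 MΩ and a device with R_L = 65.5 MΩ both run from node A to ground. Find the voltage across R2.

V_out ≈ 2.37 V

The load sits in parallel with R2, giving an effective lower resistance R2' = R2·R_L/(R2+R_L) = 35.67 MΩ.
Voltage divider with the loaded lower leg: V_out = 3.97 × 35.67/(24.1 + 35.67) = 3.97 × 0.5968 = 2.369 V.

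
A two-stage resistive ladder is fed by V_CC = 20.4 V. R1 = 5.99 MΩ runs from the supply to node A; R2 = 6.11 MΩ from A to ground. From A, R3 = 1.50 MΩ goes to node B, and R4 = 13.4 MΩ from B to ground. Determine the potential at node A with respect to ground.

Node A sees R2 in parallel with the series input of stage 2, R3 + R4 = 14.90 MΩ.
R2 ‖ (R3+R4) = 4.333 MΩ.
V_A = 20.4 × 4.333/(5.99 + 4.333) = 8.563 V.

V_A ≈ 8.56 V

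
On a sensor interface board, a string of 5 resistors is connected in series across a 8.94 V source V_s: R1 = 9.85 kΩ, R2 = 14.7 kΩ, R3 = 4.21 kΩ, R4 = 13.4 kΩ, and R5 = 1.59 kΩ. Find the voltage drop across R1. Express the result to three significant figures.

Series total: ΣR = 9.85 + 14.7 + 4.21 + 13.4 + 1.59 = 43.75 kΩ.
V = V_s · R/ΣR = 8.94 × 0.2251 = 2.013 V.

V ≈ 2.01 V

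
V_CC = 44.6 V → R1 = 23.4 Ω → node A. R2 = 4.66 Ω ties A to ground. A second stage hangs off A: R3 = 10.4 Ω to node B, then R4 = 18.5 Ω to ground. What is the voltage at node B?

V_B ≈ 4.18 V

Node A sees R2 in parallel with the series input of stage 2, R3 + R4 = 28.90 Ω.
Effective lower resistance at A: R2 ‖ 28.90 = 4.013 Ω.
First divider: V_A = V_CC · 4.013/(23.4 + 4.013) = 6.529 V.
V_B = V_A × 0.6401 = 4.179 V.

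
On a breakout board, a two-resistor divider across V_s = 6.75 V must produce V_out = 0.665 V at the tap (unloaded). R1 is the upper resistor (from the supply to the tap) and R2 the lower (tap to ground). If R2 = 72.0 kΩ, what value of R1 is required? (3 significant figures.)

R1 ≈ 659 kΩ

Required fraction k = V_out/V_s = 0.09852.
R1 = R2·(1/k − 1) = 72.0 × 9.150 = 658.8 kΩ.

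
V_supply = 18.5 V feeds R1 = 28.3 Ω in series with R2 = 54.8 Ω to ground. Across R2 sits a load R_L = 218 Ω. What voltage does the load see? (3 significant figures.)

V_out ≈ 11.2 V

R2 ‖ R_L = (54.8 × 218)/(54.8 + 218) = 43.79 Ω.
Then V_out = V_supply · R2'/(R1 + R2') = 18.5 × 43.79/72.09 = 11.24 V.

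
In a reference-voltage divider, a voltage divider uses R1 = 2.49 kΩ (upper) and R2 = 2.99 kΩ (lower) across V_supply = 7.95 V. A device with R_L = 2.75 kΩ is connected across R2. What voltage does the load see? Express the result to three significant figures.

R2 ‖ R_L = (2.99 × 2.75)/(2.99 + 2.75) = 1.432 kΩ.
Voltage divider with the loaded lower leg: V_out = 7.95 × 1.432/(2.49 + 1.432) = 7.95 × 0.3652 = 2.903 V.

V_out ≈ 2.90 V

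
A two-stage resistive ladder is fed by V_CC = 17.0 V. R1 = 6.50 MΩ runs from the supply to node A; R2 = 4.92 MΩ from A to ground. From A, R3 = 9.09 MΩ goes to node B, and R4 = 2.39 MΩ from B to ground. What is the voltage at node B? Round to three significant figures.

V_B ≈ 1.23 V

Node A sees R2 in parallel with the series input of stage 2, R3 + R4 = 11.48 MΩ.
Effective lower resistance at A: R2 ‖ 11.48 = 3.444 MΩ.
First divider: V_A = V_CC · 3.444/(6.50 + 3.444) = 5.888 V.
Stage 2 is unloaded, so V_B = V_A · R4/(R3+R4) = 5.888 × 2.39/11.48 = 1.226 V.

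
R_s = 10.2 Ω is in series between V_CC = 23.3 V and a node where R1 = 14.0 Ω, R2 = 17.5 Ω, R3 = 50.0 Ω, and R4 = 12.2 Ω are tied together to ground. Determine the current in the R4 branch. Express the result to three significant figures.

Parallel bank: R_p = 1/(1/14.0 + 1/17.5 + 1/50.0 + 1/12.2) = 4.338 Ω.
Node voltage V_A = V_CC · R_p/(R_s + R_p) = 23.3 × 0.2984 = 6.952 V.
I(R4) = V_A / R4 = 6.952/12.2 = 0.5698 A.

I ≈ 0.570 A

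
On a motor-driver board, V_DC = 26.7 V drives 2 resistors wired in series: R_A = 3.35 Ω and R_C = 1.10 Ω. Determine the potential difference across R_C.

V ≈ 6.60 V

ΣR = 3.35 + 1.10 = 4.450 Ω.
By the voltage-divider rule, V = 26.7 × 1.100/4.450 = 6.600 V.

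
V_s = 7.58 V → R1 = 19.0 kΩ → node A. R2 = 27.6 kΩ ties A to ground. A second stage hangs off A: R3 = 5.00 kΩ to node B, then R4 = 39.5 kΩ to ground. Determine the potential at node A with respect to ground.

V_A ≈ 3.58 V

The second stage (R3 + R4 = 44.50 kΩ) loads node A in parallel with R2.
R2 ‖ (R3+R4) = 17.03 kΩ.
First divider: V_A = V_s · 17.03/(19.0 + 17.03) = 3.583 V.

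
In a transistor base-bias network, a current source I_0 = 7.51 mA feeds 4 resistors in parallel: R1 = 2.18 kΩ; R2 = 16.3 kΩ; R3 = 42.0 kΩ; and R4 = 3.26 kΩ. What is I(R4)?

ΣG = 1/2.18 + 1/16.3 + 1/42.0 + 1/3.26 = 0.8506.
Current divider: I(R4) = I_0 · G_k/ΣG = 7.51 × (0.3067/0.8506) = 7.51 × 0.3606 = 2.708 mA.

I ≈ 2.71 mA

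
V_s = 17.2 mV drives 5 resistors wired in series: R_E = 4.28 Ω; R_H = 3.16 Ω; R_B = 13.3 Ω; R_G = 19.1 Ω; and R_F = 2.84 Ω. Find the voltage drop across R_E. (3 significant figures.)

V ≈ 1.72 mV

Total series resistance ΣR = 4.28 + 3.16 + 13.3 + 19.1 + 2.84 = 42.68 Ω.
Voltage divider: V = V_s · (4.280 / 42.68) = 17.2 × 0.1003 = 1.725 mV.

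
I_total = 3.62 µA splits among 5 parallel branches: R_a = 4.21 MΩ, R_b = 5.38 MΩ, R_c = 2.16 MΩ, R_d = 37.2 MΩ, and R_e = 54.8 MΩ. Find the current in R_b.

I ≈ 0.722 µA

Total conductance ΣG = 1/4.21 + 1/5.38 + 1/2.16 + 1/37.2 + 1/54.8 = 0.9315 (units of 1/MΩ).
Current divider: I(R_b) = I_total · G_k/ΣG = 3.62 × (0.1859/0.9315) = 3.62 × 0.1995 = 0.7223 µA.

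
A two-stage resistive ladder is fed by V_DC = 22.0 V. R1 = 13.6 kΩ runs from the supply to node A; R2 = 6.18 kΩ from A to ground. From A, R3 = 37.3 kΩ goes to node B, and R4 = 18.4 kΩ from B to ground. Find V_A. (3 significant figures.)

Node A sees R2 in parallel with the series input of stage 2, R3 + R4 = 55.70 kΩ.
Effective lower resistance at A: R2 ‖ 55.70 = 5.563 kΩ.
First divider: V_A = V_DC · 5.563/(13.6 + 5.563) = 6.386 V.

V_A ≈ 6.39 V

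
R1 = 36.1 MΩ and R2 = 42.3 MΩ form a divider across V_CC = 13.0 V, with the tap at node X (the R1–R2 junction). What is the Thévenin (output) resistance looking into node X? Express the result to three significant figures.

R_th ≈ 19.5 MΩ

Looking into X with the source shorted: R_th = R1·R2/(R1+R2) = 36.10 × 42.3/78.40 = 19.48 MΩ.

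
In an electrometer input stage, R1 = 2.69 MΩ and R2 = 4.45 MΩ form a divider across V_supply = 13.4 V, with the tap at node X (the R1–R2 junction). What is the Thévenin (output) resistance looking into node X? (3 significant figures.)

With V_supply suppressed (replaced by a short), R_th = R1 ‖ R2 = (2.690 × 4.45)/(2.690 + 4.45) = 1.677 MΩ.

R_th ≈ 1.68 MΩ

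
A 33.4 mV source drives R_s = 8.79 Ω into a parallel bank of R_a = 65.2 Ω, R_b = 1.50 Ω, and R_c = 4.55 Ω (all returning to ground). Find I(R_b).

I ≈ 2.49 mA

Combine the parallel branches: R_p = (1/65.2 + 1/1.50 + 1/4.55)⁻¹ = 1.109 Ω.
V_A = 33.4 × 1.109/9.899 = 3.742 mV.
Branch current I = V_A/R_b = 3.742/1.50 = 2.494 mA.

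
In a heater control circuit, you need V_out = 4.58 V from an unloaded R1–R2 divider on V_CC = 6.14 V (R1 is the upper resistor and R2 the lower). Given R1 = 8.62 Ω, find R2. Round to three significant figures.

R2 ≈ 25.3 Ω

The divider ratio is R2/(R1+R2) = 4.58/6.14 = 0.7459.
So R2 = R1 · V_out/(V_CC − V_out) = 8.62 × 4.58/(6.14 − 4.58) = 8.62 × 2.936 = 25.31 Ω.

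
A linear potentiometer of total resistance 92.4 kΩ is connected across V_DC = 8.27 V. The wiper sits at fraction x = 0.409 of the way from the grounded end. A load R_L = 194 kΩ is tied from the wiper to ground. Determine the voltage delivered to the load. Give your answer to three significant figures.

V_out ≈ 3.03 V

Split the track: R_lower = x·R_p = 37.79 kΩ, R_upper = (1−x)·R_p = 54.61 kΩ.
(x·R_p) ‖ R_L = 31.63 kΩ.
V_out = 8.27 × 31.63/(54.61 + 31.63) = 3.033 V.
(Unloaded: V_out = x·V_DC = 3.38 V.)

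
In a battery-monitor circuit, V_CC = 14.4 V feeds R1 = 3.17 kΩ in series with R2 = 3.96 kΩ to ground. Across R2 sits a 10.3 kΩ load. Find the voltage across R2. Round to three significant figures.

First combine the lower leg with the load: R2 ‖ R_L = 2.860 kΩ.
Now apply the divider: V_out = 14.4 × 0.4743 = 6.830 V.

V_out ≈ 6.83 V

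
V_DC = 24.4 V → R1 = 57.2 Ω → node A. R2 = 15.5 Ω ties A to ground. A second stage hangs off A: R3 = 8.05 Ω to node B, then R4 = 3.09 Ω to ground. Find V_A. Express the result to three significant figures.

V_A ≈ 2.48 V

The second stage (R3 + R4 = 11.14 Ω) loads node A in parallel with R2.
Effective lower resistance at A: R2 ‖ 11.14 = 6.482 Ω.
V_A = 24.4 × 6.482/(57.2 + 6.482) = 2.483 V.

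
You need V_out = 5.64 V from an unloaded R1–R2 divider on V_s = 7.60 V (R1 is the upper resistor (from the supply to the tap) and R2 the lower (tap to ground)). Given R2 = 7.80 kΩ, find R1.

R1 ≈ 2.71 kΩ

The divider ratio is R2/(R1+R2) = 5.64/7.60 = 0.7421.
So R1 = R2 · (V_s/V_out − 1) = 7.80 × (7.60/5.64 − 1) = 7.80 × 0.3475 = 2.711 kΩ.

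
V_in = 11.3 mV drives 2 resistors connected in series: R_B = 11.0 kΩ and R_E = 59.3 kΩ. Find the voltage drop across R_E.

V ≈ 9.53 mV

Series total: ΣR = 11.0 + 59.3 = 70.30 kΩ.
V = V_in · R/ΣR = 11.3 × 0.8435 = 9.532 mV.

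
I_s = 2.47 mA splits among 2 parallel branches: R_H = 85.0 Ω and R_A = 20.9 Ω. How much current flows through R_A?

With just two branches, the current splits inversely with resistance.
So I = 2.47 × 85.0/105.9 = 1.983 mA.

I ≈ 1.98 mA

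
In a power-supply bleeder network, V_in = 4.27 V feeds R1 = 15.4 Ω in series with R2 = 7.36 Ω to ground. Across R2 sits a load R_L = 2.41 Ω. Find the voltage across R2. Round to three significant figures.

V_out ≈ 0.450 V

First combine the lower leg with the load: R2 ‖ R_L = 1.816 Ω.
Then V_out = V_in · R2'/(R1 + R2') = 4.27 × 1.816/17.22 = 0.4503 V.
(Unloaded it would be 1.38 V; the load pulls it down.)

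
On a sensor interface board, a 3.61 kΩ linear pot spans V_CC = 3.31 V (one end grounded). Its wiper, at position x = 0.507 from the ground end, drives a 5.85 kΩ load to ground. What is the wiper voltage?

V_out ≈ 1.45 V

Split the track: R_lower = x·R_p = 1.830 kΩ, R_upper = (1−x)·R_p = 1.780 kΩ.
R_L loads the lower segment: effective lower R = 1.394 kΩ.
Loaded-divider output: V_out = 3.31 × 0.4392 = 1.454 V.
(Unloaded: V_out = x·V_CC = 1.68 V.)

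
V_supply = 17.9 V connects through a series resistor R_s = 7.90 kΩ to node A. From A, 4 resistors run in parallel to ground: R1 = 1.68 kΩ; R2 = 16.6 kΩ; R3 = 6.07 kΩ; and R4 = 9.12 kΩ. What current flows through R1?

I ≈ 1.28 mA

Equivalent of the parallel group: R_p = 1.075 kΩ.
V_A = 17.9 × 1.075/8.975 = 2.145 V.
Branch current I = V_A/R1 = 2.145/1.68 = 1.277 mA.
(Equivalently: I_total = 1.994 mA, then current-divider fraction G_k/ΣG = 0.6401.)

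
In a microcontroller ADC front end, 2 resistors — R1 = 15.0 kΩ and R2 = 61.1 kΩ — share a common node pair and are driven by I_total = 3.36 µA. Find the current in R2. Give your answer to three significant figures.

I ≈ 0.662 µA

Two-branch current divider: I_k = I_total · R_other/(R_1 + R_2).
So I = 3.36 × 15.0/76.10 = 0.6623 µA.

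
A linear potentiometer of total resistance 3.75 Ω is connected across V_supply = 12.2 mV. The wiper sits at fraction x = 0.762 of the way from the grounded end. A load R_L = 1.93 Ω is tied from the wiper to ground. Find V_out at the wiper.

The pot divides into 0.8925 Ω above the wiper and 2.857 Ω below.
Lower segment in parallel with the load: 2.857 ‖ 1.93 = 1.152 Ω.
Then V_out = V_supply · 1.152/(0.8925 + 1.152) = 6.874 mV.
(Unloaded: V_out = x·V_supply = 9.30 mV.)

V_out ≈ 6.87 mV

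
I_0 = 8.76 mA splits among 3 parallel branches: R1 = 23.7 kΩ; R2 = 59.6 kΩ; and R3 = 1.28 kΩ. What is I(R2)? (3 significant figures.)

Conductances: ΣG = 1/23.7 + 1/59.6 + 1/1.28 = 0.8402 (1/kΩ).
By the current-divider rule, I = I_0 · G_k/ΣG = 8.76 × 0.01997 = 0.1749 mA.

I ≈ 0.175 mA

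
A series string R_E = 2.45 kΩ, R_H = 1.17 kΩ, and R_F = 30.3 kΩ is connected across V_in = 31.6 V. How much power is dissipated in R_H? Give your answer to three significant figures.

The common current is I = 31.6/33.92 = 0.9316 mA.
P = I²R = 0.8679 × 1.17 = 1.015 mW.

P ≈ 1.02 mW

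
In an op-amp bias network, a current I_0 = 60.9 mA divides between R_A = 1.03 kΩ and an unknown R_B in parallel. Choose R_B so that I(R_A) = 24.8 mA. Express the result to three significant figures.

The fraction through R_A equals R_B/(R_A+R_B).
24.8/60.9 = R_B/(R_A + R_B) → R_B = R_A · (0.4072)/(1 − 0.4072) = 1.03 × 0.6870 = 0.7076 kΩ.

R_B ≈ 0.708 kΩ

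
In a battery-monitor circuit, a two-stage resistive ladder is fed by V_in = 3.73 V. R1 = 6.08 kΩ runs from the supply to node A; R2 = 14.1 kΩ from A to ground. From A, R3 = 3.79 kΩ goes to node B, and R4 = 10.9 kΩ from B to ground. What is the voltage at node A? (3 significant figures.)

V_A ≈ 2.02 V

Node A sees R2 in parallel with the series input of stage 2, R3 + R4 = 14.69 kΩ.
Effective lower resistance at A: R2 ‖ 14.69 = 7.194 kΩ.
V_A = 3.73 × 7.194/(6.08 + 7.194) = 2.022 V.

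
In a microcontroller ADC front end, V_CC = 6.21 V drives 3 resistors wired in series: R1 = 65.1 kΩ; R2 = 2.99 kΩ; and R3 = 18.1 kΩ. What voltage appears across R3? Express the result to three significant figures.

ΣR = 65.1 + 2.99 + 18.1 = 86.19 kΩ.
Voltage divider: V = V_CC · (18.10 / 86.19) = 6.21 × 0.2100 = 1.304 V.

V ≈ 1.30 V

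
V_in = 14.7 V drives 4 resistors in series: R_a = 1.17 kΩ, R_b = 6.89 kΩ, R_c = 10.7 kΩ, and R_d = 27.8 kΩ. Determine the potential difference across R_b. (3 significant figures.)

Total series resistance ΣR = 1.17 + 6.89 + 10.7 + 27.8 = 46.56 kΩ.
By the voltage-divider rule, V = 14.7 × 6.890/46.56 = 2.175 V.

V ≈ 2.18 V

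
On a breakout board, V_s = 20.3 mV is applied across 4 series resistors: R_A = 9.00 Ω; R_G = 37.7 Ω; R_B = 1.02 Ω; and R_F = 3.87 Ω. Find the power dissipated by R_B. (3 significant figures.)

P ≈ 0.158 µW

ΣR = 51.59 Ω → I = 20.3/51.59 = 0.3935 mA.
P(R_B) = I²·R_B = (0.3935)² × 1.02 = 0.1579 µW.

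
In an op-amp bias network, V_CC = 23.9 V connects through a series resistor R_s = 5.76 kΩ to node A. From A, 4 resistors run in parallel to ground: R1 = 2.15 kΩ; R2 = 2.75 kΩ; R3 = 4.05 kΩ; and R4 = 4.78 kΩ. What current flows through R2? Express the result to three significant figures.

Equivalent of the parallel group: R_p = 0.7783 kΩ.
V_A by voltage divider: V_A = 23.9 × 0.7783/(5.76 + 0.7783) = 2.845 V.
Branch current I = V_A/R2 = 2.845/2.75 = 1.035 mA.

I ≈ 1.03 mA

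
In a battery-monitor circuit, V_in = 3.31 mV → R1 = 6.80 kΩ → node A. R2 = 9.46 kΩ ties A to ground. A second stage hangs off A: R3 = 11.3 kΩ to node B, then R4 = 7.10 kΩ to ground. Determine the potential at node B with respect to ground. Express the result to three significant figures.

V_B ≈ 0.612 mV

Looking into the second stage from A: R3 + R4 = 18.40 kΩ appears in parallel with R2.
Effective lower resistance at A: R2 ‖ 18.40 = 6.248 kΩ.
First divider: V_A = V_in · 6.248/(6.80 + 6.248) = 1.585 mV.
Then the unloaded second divider: V_B = V_A × R4/(R3+R4) = 1.585 × 0.3859 = 0.6116 mV.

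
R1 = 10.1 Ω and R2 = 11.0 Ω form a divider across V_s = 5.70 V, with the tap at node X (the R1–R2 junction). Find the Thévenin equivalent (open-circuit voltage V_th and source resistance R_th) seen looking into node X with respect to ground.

V_th ≈ 2.97 V, R_th ≈ 5.27 Ω

Open-circuit (no load on X): V_th = V_s · R2/(R1 + R2) = 5.70 × 11.0/(10.10 + 11.0) = 2.972 V.
Zeroing V_s shorts the top of R1 to ground, so R_th = R1 ‖ R2 = 5.265 Ω.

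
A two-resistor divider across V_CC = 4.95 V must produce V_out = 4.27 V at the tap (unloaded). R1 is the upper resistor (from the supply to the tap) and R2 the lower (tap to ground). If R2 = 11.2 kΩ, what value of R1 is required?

R1 ≈ 1.78 kΩ

V_out/V_CC = R2/(R1+R2) = 0.8626.
So R1 = R2 · (V_CC/V_out − 1) = 11.2 × (4.95/4.27 − 1) = 11.2 × 0.1593 = 1.784 kΩ.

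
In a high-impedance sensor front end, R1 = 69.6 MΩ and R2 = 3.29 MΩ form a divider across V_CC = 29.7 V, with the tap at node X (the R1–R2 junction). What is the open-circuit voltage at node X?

Open-circuit (no load on X): V_th = V_CC · R2/(R1 + R2) = 29.7 × 3.29/(69.60 + 3.29) = 1.341 V.

V_th ≈ 1.34 V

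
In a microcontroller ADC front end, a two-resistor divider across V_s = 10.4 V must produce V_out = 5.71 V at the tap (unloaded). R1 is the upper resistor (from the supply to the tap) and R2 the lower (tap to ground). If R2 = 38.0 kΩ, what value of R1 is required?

V_out/V_s = R2/(R1+R2) = 0.5490.
So R1 = R2 · (V_s/V_out − 1) = 38.0 × (10.4/5.71 − 1) = 38.0 × 0.8214 = 31.21 kΩ.

R1 ≈ 31.2 kΩ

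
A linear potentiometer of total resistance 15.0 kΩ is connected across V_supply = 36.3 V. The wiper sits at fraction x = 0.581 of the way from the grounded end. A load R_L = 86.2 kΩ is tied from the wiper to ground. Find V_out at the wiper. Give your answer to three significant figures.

Lower segment x·R_p = 8.715 kΩ; upper segment (1−x)·R_p = 6.285 kΩ.
(x·R_p) ‖ R_L = 7.915 kΩ.
V_out = 36.3 × 7.915/(6.285 + 7.915) = 20.23 V.
(Unloaded: V_out = x·V_supply = 21.1 V.)

V_out ≈ 20.2 V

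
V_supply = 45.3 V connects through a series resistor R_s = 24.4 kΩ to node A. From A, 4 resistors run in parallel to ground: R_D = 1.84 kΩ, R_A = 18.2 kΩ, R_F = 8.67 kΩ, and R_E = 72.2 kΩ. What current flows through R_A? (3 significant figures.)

Parallel bank: R_p = 1/(1/1.84 + 1/18.2 + 1/8.67 + 1/72.2) = 1.374 kΩ.
V_A by voltage divider: V_A = 45.3 × 1.374/(24.4 + 1.374) = 2.416 V.
I(R_A) = V_A / R_A = 2.416/18.2 = 0.1327 mA.

I ≈ 0.133 mA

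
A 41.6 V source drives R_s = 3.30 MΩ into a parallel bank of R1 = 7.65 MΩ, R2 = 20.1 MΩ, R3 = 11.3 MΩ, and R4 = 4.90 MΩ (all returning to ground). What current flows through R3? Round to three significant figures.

Parallel bank: R_p = 1/(1/7.65 + 1/20.1 + 1/11.3 + 1/4.90) = 2.114 MΩ.
V_A by voltage divider: V_A = 41.6 × 2.114/(3.30 + 2.114) = 16.24 V.
I(R3) = V_A / R3 = 16.24/11.3 = 1.437 µA.

I ≈ 1.44 µA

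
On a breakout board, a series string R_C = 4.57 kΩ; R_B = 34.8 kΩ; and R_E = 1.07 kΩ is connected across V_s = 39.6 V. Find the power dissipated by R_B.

The common current is I = 39.6/40.44 = 0.9792 mA.
V(R_B) = I·R = 34.08 V; P = V·I = 34.08 × 0.9792 = 33.37 mW.

P ≈ 33.4 mW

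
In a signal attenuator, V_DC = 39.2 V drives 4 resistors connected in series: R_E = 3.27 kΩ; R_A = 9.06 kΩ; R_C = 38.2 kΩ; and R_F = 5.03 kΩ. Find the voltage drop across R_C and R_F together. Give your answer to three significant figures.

V ≈ 30.5 V

Series total: ΣR = 3.27 + 9.06 + 38.2 + 5.03 = 55.56 kΩ.
R_{R_C..R_F} = 38.2 + 5.03 = 43.23 kΩ.
V = V_DC · R/ΣR = 39.2 × 0.7781 = 30.50 V.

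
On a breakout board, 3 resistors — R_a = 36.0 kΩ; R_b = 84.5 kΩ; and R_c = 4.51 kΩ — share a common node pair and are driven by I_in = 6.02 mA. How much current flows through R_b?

Total conductance ΣG = 1/36.0 + 1/84.5 + 1/4.51 = 0.2613 (units of 1/kΩ).
By the current-divider rule, I = I_in · G_k/ΣG = 6.02 × 0.04528 = 0.2726 mA.

I ≈ 0.273 mA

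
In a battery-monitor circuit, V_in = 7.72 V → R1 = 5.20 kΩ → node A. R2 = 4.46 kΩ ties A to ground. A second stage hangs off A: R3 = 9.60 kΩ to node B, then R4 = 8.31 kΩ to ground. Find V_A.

V_A ≈ 3.14 V

The second stage (R3 + R4 = 17.91 kΩ) loads node A in parallel with R2.
Effective lower resistance at A: R2 ‖ 17.91 = 3.571 kΩ.
First divider: V_A = V_in · 3.571/(5.20 + 3.571) = 3.143 V.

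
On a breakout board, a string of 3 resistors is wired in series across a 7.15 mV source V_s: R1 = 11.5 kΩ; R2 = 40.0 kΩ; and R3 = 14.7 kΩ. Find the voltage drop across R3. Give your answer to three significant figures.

Total series resistance ΣR = 11.5 + 40.0 + 14.7 = 66.20 kΩ.
By the voltage-divider rule, V = 7.15 × 14.70/66.20 = 1.588 mV.

V ≈ 1.59 mV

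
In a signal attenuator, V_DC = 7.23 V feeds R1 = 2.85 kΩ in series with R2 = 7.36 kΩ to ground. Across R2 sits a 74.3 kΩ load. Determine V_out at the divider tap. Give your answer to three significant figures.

First combine the lower leg with the load: R2 ‖ R_L = 6.697 kΩ.
Then V_out = V_DC · R2'/(R1 + R2') = 7.23 × 6.697/9.547 = 5.072 V.

V_out ≈ 5.07 V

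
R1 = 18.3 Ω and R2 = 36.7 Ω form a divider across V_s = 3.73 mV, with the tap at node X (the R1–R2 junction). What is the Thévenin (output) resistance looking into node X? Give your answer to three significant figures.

With V_s suppressed (replaced by a short), R_th = R1 ‖ R2 = (18.30 × 36.7)/(18.30 + 36.7) = 12.21 Ω.

R_th ≈ 12.2 Ω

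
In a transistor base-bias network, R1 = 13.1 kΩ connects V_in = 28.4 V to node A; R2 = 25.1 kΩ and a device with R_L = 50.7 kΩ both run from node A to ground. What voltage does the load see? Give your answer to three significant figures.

R2 ‖ R_L = (25.1 × 50.7)/(25.1 + 50.7) = 16.79 kΩ.
Voltage divider with the loaded lower leg: V_out = 28.4 × 16.79/(13.1 + 16.79) = 28.4 × 0.5617 = 15.95 V.
(Unloaded it would be 18.7 V; the load pulls it down.)

V_out ≈ 16.0 V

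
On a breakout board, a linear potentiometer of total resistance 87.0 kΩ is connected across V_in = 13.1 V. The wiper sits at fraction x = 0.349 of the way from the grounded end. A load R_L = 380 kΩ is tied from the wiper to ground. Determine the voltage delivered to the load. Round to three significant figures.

V_out ≈ 4.35 V

Split the track: R_lower = x·R_p = 30.36 kΩ, R_upper = (1−x)·R_p = 56.64 kΩ.
Lower segment in parallel with the load: 30.36 ‖ 380 = 28.12 kΩ.
V_out = 13.1 × 28.12/(56.64 + 28.12) = 4.346 V.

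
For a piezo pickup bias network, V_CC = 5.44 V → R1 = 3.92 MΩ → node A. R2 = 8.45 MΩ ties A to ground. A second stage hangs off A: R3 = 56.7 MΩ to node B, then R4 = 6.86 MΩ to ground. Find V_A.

Looking into the second stage from A: R3 + R4 = 63.56 MΩ appears in parallel with R2.
Effective lower resistance at A: R2 ‖ 63.56 = 7.458 MΩ.
First divider: V_A = V_CC · 7.458/(3.92 + 7.458) = 3.566 V.

V_A ≈ 3.57 V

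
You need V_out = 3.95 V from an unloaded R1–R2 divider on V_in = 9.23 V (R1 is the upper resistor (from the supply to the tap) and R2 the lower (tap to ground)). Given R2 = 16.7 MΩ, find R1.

R1 ≈ 22.3 MΩ

The divider ratio is R2/(R1+R2) = 3.95/9.23 = 0.4280.
So R1 = R2 · (V_in/V_out − 1) = 16.7 × (9.23/3.95 − 1) = 16.7 × 1.337 = 22.32 MΩ.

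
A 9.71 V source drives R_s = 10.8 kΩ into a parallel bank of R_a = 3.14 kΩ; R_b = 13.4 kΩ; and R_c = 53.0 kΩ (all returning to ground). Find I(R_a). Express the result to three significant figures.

Equivalent of the parallel group: R_p = 2.427 kΩ.
V_A = 9.71 × 2.427/13.23 = 1.782 V.
Branch current I = V_A/R_a = 1.782/3.14 = 0.5675 mA.

I ≈ 0.567 mA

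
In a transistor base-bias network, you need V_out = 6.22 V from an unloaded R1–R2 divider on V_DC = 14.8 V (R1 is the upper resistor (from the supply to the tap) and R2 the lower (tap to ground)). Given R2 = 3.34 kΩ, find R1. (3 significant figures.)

V_out/V_DC = R2/(R1+R2) = 0.4203.
So R1 = R2 · (V_DC/V_out − 1) = 3.34 × (14.8/6.22 − 1) = 3.34 × 1.379 = 4.607 kΩ.

R1 ≈ 4.61 kΩ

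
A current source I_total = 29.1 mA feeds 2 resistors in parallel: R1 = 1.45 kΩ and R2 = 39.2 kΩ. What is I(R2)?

Two-branch current divider: I_k = I_total · R_other/(R_1 + R_2).
So I = 29.1 × 1.45/40.65 = 1.038 mA.

I ≈ 1.04 mA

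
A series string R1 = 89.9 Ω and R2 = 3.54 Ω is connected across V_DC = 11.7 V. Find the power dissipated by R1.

P ≈ 1.41 W

ΣR = 93.44 Ω → I = 11.7/93.44 = 0.1252 A.
V(R1) = I·R = 11.26 V; P = V·I = 11.26 × 0.1252 = 1.410 W.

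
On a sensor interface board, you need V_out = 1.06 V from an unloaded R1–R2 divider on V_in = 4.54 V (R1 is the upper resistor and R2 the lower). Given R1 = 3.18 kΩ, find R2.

Required fraction k = V_out/V_in = 0.2335.
R2 = R1 · 0.2335/(1 − 0.2335) = 0.9686 kΩ.

R2 ≈ 0.969 kΩ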